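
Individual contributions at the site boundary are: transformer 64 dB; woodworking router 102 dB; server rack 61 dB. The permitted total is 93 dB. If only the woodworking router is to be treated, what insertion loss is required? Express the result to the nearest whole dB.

The untreated sources together contribute 10^(64/10) + 10^(61/10) = 3.771e+06, i.e. 65.76 dB.
To meet 93 dB overall, the treated woodworking router may contribute at most 10^(93/10) − 3.771e+06 = 1.991e+09, i.e. 92.99 dB.
Required insertion loss = 102 − 92.99 = 9.01 dB.

9 dB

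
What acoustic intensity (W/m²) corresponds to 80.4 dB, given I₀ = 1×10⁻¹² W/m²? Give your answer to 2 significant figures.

I = I₀·10^(L/10) = 10⁻¹² × 10^(80.4/10) = 10^(-3.960).

0.00011 W/m²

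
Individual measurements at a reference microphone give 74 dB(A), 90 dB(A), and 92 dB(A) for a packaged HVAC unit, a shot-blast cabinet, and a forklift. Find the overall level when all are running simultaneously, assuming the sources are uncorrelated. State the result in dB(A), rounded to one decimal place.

For uncorrelated sources the intensities add, so convert each level to linear form, sum, and take 10·log₁₀ of the total.
Σ 10^(L/10) = 10^(74/10) + 10^(90/10) + 10^(92/10) = 2.610e+09.
L_total = 10·log₁₀(2.610e+09) = 94.17 dB(A).

94.2 dB(A)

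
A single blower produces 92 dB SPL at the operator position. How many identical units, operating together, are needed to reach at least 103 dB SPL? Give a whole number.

13

The shortfall is 103 − 92 = 11.0 dB, and N units add 10·log₁₀ N, so need 10·log₁₀ N ≥ 11.0.
N ≥ 10^(11.0/10) = 12.589, so N = 13.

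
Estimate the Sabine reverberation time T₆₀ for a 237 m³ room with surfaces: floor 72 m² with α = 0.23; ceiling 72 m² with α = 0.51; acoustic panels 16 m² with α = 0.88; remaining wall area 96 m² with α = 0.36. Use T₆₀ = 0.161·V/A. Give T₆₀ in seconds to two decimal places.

Summing Sᵢαᵢ: 72·0.23 + 72·0.51 + 16·0.88 + 96·0.36 = 101.92 m².
T₆₀ = 0.161·V/A = 0.161·237/101.92 = 0.374 s.

0.37 s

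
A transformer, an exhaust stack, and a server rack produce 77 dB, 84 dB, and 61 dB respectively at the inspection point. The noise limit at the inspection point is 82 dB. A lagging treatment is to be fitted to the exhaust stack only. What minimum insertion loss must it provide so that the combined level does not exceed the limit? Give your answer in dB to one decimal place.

The untreated sources together contribute 10^(77/10) + 10^(61/10) = 5.138e+07, i.e. 77.11 dB.
To meet 82 dB overall, the treated exhaust stack may contribute at most 10^(82/10) − 5.138e+07 = 1.071e+08, i.e. 80.30 dB.
So the exhaust stack must be reduced from 84 to 80.30 dB: IL = 3.70 dB.

3.7 dB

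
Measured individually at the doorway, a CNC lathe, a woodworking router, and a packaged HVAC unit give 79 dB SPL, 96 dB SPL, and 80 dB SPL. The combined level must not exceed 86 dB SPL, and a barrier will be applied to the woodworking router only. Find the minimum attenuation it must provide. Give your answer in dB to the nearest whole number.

13 dB

The untreated sources together contribute 10^(79/10) + 10^(80/10) = 1.794e+08, i.e. 82.54 dB SPL.
To meet 86 dB SPL overall, the treated woodworking router may contribute at most 10^(86/10) − 1.794e+08 = 2.187e+08, i.e. 83.40 dB SPL.
So the woodworking router must be reduced from 96 to 83.40 dB SPL: IL = 12.60 dB.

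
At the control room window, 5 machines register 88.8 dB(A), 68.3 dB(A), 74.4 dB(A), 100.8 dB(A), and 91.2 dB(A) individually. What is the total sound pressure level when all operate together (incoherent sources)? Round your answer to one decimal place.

For uncorrelated sources the intensities add, so convert each level to linear form, sum, and take 10·log₁₀ of the total.
Σ 10^(L/10) = 10^(88.8/10) + 10^(68.3/10) + 10^(74.4/10) + 10^(100.8/10) + 10^(91.2/10) = 1.413e+10.
L_total = 10·log₁₀(1.413e+10) = 101.50 dB(A).

101.5 dB(A)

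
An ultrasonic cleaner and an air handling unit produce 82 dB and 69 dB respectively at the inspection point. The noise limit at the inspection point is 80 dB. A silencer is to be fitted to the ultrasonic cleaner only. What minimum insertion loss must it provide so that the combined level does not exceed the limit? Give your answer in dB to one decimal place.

Fixed contribution from the other source: Σ 10^(L/10) = 10^(69/10) = 7.943e+06 (69.00 dB).
To meet 80 dB overall, the treated ultrasonic cleaner may contribute at most 10^(80/10) − 7.943e+06 = 9.206e+07, i.e. 79.64 dB.
Required insertion loss = 82 − 79.64 = 2.36 dB.

2.4 dB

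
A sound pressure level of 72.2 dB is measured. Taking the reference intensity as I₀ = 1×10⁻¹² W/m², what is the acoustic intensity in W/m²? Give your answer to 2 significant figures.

I = I₀·10^(L/10) = 10⁻¹² × 10^(72.2/10) = 10^(-4.780).

1.7e-05 W/m²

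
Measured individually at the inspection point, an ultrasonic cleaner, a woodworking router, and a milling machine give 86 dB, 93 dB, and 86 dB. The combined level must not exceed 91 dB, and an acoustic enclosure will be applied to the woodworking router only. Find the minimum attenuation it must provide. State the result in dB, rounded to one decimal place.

The untreated sources together contribute 10^(86/10) + 10^(86/10) = 7.962e+08, i.e. 89.01 dB.
To meet 91 dB overall, the treated woodworking router may contribute at most 10^(91/10) − 7.962e+08 = 4.627e+08, i.e. 86.65 dB.
Required insertion loss = 93 − 86.65 = 6.35 dB.

6.3 dB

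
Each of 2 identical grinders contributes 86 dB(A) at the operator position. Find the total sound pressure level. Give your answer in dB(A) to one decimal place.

89.0 dB(A)

N identical incoherent sources raise the level by 10·log₁₀ N.
L_total = 86 + 10·log₁₀(2) = 86 + 3.010 = 89.01 dB(A).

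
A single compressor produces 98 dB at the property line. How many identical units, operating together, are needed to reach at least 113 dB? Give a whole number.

32

Need L₁ + 10·log₁₀ N ≥ 113, i.e. log₁₀ N ≥ 1.50.
N ≥ 10^(15.0/10) = 31.623, so N = 32.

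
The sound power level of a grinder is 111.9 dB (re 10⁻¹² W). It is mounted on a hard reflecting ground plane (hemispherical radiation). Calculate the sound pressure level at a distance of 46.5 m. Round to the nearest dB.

71 dB

The power spreads over a hemisphere of area 2π·r², so L_p = L_w − 10·log₁₀(2π·r²).
2π·r² = 1.359e+04 m², 10·log₁₀ of that is 41.331 dB.
L_p = 111.9 − 41.331 = 70.57 dB.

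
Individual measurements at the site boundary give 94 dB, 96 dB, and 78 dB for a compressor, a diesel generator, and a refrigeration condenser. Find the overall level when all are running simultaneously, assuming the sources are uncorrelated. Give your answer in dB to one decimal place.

98.2 dB

Incoherent sources combine by intensity addition: L_total = 10·log₁₀(Σ 10^(L_i/10)).
Σ 10^(L/10) = 10^(94/10) + 10^(96/10) + 10^(78/10) = 6.556e+09.
L_total = 10·log₁₀(6.556e+09) = 98.17 dB.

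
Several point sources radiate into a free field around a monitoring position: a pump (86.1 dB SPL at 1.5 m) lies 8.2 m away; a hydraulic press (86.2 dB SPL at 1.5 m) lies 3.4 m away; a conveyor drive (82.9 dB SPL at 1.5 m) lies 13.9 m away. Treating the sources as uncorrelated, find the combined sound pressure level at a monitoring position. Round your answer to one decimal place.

79.9 dB SPL

First find each source's level at the receiver (point-source: −20·log₁₀(r/r_ref)), then combine on an intensity basis.
pump: 86.1 − 20·log₁₀(8.2/1.5) = 86.1 − 14.75 = 71.35 dB SPL.
hydraulic press: 86.2 − 20·log₁₀(3.4/1.5) = 86.2 − 7.11 = 79.09 dB SPL.
conveyor drive: 82.9 − 20·log₁₀(13.9/1.5) = 82.9 − 19.34 = 63.56 dB SPL.
Σ 10^(L/10) = 9.704e+07 → L_total = 10·log₁₀(9.704e+07) = 79.87 dB SPL.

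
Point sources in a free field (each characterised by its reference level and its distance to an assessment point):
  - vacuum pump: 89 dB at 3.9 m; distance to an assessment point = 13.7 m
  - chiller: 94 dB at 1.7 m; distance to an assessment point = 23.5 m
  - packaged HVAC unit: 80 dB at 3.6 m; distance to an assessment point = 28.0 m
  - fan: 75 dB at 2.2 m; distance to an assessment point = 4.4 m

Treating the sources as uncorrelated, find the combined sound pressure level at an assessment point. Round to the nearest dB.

79 dB

Apply inverse-square spreading to bring every level to the receiver, then sum 10^(L/10).
vacuum pump: 89 − 20·log₁₀(13.7/3.9) = 89 − 10.91 = 78.09 dB.
chiller: 94 − 20·log₁₀(23.5/1.7) = 94 − 22.81 = 71.19 dB.
packaged HVAC unit: 80 − 20·log₁₀(28.0/3.6) = 80 − 17.82 = 62.18 dB.
fan: 75 − 20·log₁₀(4.4/2.2) = 75 − 6.02 = 68.98 dB.
Σ 10^(L/10) = 8.707e+07 → L_total = 10·log₁₀(8.707e+07) = 79.40 dB.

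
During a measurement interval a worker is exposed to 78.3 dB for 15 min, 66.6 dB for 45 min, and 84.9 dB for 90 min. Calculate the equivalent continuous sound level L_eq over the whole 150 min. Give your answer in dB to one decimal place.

82.9 dB

Weight each interval's intensity by its duration and average over T = 150 min:
Σ tᵢ·10^(Lᵢ/10) = 15·10^(78.3/10) + 45·10^(66.6/10) + 90·10^(84.9/10) = 2.903e+10.
L_eq = 10·log₁₀(2.903e+10/150) = 82.87 dB.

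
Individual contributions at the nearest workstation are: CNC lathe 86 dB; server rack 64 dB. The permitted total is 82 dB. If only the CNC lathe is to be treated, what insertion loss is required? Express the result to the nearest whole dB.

4 dB

Everything except the CNC lathe sums to 10^(64/10) = 2.512e+06 in linear terms, 64.00 dB.
The limit corresponds to 10^(82/10) = 1.585e+08; subtracting the fixed part leaves 1.560e+08 for the CNC lathe, i.e. 81.93 dB.
So the CNC lathe must be reduced from 86 to 81.93 dB: IL = 4.07 dB.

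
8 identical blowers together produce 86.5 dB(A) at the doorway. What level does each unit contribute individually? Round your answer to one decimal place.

Dividing the total intensity by 8 lowers the level by 10·log₁₀ 8 = 9.031 dB: L₁ = 86.5 − 9.031.

77.5 dB(A)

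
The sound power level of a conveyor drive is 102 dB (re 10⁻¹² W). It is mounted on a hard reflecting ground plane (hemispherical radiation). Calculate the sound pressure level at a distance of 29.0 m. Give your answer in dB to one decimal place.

64.8 dB

Free-field hemispherical radiation: L_p = L_w − 10·log₁₀(2π·r²), r = 29.0 m.
2π·r² = 5284 m², 10·log₁₀ of that is 37.230 dB.
L_p = 102 − 37.230 = 64.77 dB.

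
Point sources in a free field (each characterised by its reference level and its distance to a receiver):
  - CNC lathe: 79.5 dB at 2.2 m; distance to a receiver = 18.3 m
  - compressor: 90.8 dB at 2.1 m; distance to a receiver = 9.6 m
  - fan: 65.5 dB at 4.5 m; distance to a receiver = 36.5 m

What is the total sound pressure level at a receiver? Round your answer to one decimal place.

77.7 dB

Apply inverse-square spreading to bring every level to the receiver, then sum 10^(L/10).
CNC lathe: 79.5 − 20·log₁₀(18.3/2.2) = 79.5 − 18.40 = 61.10 dB.
compressor: 90.8 − 20·log₁₀(9.6/2.1) = 90.8 − 13.20 = 77.60 dB.
fan: 65.5 − 20·log₁₀(36.5/4.5) = 65.5 − 18.18 = 47.32 dB.
Σ 10^(L/10) = 5.887e+07 → L_total = 10·log₁₀(5.887e+07) = 77.70 dB.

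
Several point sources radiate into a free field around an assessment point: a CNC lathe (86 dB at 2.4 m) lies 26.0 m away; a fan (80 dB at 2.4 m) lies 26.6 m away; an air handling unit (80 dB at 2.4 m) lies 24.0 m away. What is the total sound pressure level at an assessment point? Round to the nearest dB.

67 dB

First find each source's level at the receiver (point-source: −20·log₁₀(r/r_ref)), then combine on an intensity basis.
CNC lathe: 86 − 20·log₁₀(26.0/2.4) = 86 − 20.70 = 65.30 dB.
fan: 80 − 20·log₁₀(26.6/2.4) = 80 − 20.89 = 59.11 dB.
air handling unit: 80 − 20·log₁₀(24.0/2.4) = 80 − 20.00 = 60.00 dB.
Σ 10^(L/10) = 5.206e+06 → L_total = 10·log₁₀(5.206e+06) = 67.17 dB.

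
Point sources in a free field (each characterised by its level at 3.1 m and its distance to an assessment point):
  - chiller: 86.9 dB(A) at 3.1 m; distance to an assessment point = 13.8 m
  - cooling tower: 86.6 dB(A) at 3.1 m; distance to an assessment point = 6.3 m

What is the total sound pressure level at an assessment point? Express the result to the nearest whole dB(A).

First find each source's level at the receiver (point-source: −20·log₁₀(r/r_ref)), then combine on an intensity basis.
chiller: 86.9 − 20·log₁₀(13.8/3.1) = 86.9 − 12.97 = 73.93 dB(A).
cooling tower: 86.6 − 20·log₁₀(6.3/3.1) = 86.6 − 6.16 = 80.44 dB(A).
Σ 10^(L/10) = 1.354e+08 → L_total = 10·log₁₀(1.354e+08) = 81.32 dB(A).

81 dB(A)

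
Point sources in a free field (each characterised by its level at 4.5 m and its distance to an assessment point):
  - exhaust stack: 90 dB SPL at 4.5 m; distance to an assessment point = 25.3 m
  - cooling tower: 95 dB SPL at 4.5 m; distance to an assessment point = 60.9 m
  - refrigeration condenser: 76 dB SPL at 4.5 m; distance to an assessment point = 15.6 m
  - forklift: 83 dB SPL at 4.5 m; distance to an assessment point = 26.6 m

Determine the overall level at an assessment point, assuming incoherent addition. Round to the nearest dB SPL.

78 dB SPL

First find each source's level at the receiver (point-source: −20·log₁₀(r/r_ref)), then combine on an intensity basis.
exhaust stack: 90 − 20·log₁₀(25.3/4.5) = 90 − 15.00 = 75.00 dB SPL.
cooling tower: 95 − 20·log₁₀(60.9/4.5) = 95 − 22.63 = 72.37 dB SPL.
refrigeration condenser: 76 − 20·log₁₀(15.6/4.5) = 76 − 10.80 = 65.20 dB SPL.
forklift: 83 − 20·log₁₀(26.6/4.5) = 83 − 15.43 = 67.57 dB SPL.
Σ 10^(L/10) = 5.793e+07 → L_total = 10·log₁₀(5.793e+07) = 77.63 dB SPL.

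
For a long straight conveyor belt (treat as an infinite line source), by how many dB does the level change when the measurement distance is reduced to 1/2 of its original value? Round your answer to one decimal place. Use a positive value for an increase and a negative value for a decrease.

+3.0 dB

Line-source spreading: ΔL = −10·log₁₀(r₂/r₁).
ΔL = −10·log₁₀(0.5) = +3.01 dB.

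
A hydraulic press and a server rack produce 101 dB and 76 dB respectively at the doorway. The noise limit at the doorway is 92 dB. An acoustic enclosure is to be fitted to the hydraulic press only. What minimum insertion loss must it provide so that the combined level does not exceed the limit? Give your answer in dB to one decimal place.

Everything except the hydraulic press sums to 10^(76/10) = 3.981e+07 in linear terms, 76.00 dB.
The limit corresponds to 10^(92/10) = 1.585e+09; subtracting the fixed part leaves 1.545e+09 for the hydraulic press, i.e. 91.89 dB.
Required insertion loss = 101 − 91.89 = 9.11 dB.

9.1 dB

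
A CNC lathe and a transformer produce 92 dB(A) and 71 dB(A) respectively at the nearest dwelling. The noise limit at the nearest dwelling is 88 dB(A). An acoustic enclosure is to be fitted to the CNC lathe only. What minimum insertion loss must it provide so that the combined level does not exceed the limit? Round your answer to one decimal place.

4.1 dB

Fixed contribution from the other source: Σ 10^(L/10) = 10^(71/10) = 1.259e+07 (71.00 dB(A)).
To meet 88 dB(A) overall, the treated CNC lathe may contribute at most 10^(88/10) − 1.259e+07 = 6.184e+08, i.e. 87.91 dB(A).
So the CNC lathe must be reduced from 92 to 87.91 dB(A): IL = 4.09 dB.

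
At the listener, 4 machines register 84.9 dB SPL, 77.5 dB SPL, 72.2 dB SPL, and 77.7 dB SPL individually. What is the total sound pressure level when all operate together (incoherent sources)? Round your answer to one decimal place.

86.4 dB SPL

Incoherent sources combine by intensity addition: L_total = 10·log₁₀(Σ 10^(L_i/10)).
Σ 10^(L/10) = 10^(84.9/10) + 10^(77.5/10) + 10^(72.2/10) + 10^(77.7/10) = 4.407e+08.
L_total = 10·log₁₀(4.407e+08) = 86.44 dB SPL.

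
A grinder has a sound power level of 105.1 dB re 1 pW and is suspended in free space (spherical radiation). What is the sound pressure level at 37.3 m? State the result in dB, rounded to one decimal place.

Free-field spherical radiation: L_p = L_w − 10·log₁₀(4π·r²), r = 37.3 m.
4π·r² = 1.748e+04 m², 10·log₁₀ of that is 42.426 dB.
L_p = 105.1 − 42.426 = 62.67 dB.

62.7 dB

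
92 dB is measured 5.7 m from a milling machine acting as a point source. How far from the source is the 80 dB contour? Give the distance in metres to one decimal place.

For a point source L₁ − L₂ = 20·log₁₀(r₂/r₁), so r₂ = r₁·10^((L₁−L₂)/20).
r₂ = 5.7·10^((92−80)/20) = 5.7·10^(12.0/20) = 22.69 m.

22.7 m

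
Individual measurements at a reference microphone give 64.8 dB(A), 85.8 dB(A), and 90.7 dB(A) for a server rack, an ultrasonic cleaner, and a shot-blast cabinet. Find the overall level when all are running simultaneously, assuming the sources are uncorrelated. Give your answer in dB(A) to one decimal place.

For uncorrelated sources the intensities add, so convert each level to linear form, sum, and take 10·log₁₀ of the total.
Σ 10^(L/10) = 10^(64.8/10) + 10^(85.8/10) + 10^(90.7/10) = 1.558e+09.
L_total = 10·log₁₀(1.558e+09) = 91.93 dB(A).

91.9 dB(A)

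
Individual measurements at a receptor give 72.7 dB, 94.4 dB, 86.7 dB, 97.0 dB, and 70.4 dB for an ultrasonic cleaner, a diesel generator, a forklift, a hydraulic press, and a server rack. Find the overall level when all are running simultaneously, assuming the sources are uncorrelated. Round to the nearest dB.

For uncorrelated sources the intensities add, so convert each level to linear form, sum, and take 10·log₁₀ of the total.
Σ 10^(L/10) = 10^(72.7/10) + 10^(94.4/10) + 10^(86.7/10) + 10^(97.0/10) + 10^(70.4/10) = 8.263e+09.
L_total = 10·log₁₀(8.263e+09) = 99.17 dB.

99 dB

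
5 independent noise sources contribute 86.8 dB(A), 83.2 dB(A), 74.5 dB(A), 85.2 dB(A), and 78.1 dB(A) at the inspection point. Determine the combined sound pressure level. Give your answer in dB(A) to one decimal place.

90.5 dB(A)

Incoherent sources combine by intensity addition: L_total = 10·log₁₀(Σ 10^(L_i/10)).
Σ 10^(L/10) = 10^(86.8/10) + 10^(83.2/10) + 10^(74.5/10) + 10^(85.2/10) + 10^(78.1/10) = 1.111e+09.
L_total = 10·log₁₀(1.111e+09) = 90.46 dB(A).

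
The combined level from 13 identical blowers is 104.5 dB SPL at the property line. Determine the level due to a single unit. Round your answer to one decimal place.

93.4 dB SPL

For N identical incoherent sources L_total = L₁ + 10·log₁₀ N, so L₁ = 104.5 − 10·log₁₀(13) = 104.5 − 11.139.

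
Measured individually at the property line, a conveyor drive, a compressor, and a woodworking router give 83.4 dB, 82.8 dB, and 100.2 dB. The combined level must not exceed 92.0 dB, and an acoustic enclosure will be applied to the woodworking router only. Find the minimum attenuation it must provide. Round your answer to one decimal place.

The untreated sources together contribute 10^(83.4/10) + 10^(82.8/10) = 4.093e+08, i.e. 86.12 dB.
The limit corresponds to 10^(92.0/10) = 1.585e+09; subtracting the fixed part leaves 1.176e+09 for the woodworking router, i.e. 90.70 dB.
So the woodworking router must be reduced from 100.2 to 90.70 dB: IL = 9.50 dB.

9.5 dB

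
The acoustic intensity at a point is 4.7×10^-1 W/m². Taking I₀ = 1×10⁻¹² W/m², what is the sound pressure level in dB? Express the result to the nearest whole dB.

117 dB

Dividing by I₀ shifts the exponent by 12: I/I₀ = 4.7×10^11.
L = 10·(0.6721 + 11) = 116.72 dB.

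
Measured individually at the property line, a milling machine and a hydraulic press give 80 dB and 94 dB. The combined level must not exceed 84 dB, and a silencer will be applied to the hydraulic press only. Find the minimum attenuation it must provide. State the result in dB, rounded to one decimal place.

12.2 dB

Everything except the hydraulic press sums to 10^(80/10) = 1.000e+08 in linear terms, 80.00 dB.
To meet 84 dB overall, the treated hydraulic press may contribute at most 10^(84/10) − 1.000e+08 = 1.512e+08, i.e. 81.80 dB.
So the hydraulic press must be reduced from 94 to 81.80 dB: IL = 12.20 dB.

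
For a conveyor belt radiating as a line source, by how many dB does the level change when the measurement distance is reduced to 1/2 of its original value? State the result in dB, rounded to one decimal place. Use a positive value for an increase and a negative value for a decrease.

+3.0 dB

With cylindrical spreading the level changes by −10·log₁₀(r₂/r₁).
ΔL = −10·log₁₀(0.5) = +3.01 dB.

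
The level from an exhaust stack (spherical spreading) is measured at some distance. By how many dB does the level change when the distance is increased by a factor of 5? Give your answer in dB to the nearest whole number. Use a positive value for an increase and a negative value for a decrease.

Point-source spreading: ΔL = −20·log₁₀(r₂/r₁).
ΔL = −20·log₁₀(5) = -13.98 dB.

-14 dB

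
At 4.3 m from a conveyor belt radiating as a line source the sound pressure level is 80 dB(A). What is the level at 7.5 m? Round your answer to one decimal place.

Cylindrical spreading from a line source gives a 10·log₁₀(r₂/r₁) drop.
L₂ = 80 − 10·log₁₀(7.5/4.3) = 80 − 2.416 = 77.58 dB(A).

77.6 dB(A)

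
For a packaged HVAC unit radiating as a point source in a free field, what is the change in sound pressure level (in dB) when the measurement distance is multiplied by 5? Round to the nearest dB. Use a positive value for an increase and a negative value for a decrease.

-14 dB

With spherical spreading the level changes by −20·log₁₀(r₂/r₁).
ΔL = −20·log₁₀(5) = -13.98 dB.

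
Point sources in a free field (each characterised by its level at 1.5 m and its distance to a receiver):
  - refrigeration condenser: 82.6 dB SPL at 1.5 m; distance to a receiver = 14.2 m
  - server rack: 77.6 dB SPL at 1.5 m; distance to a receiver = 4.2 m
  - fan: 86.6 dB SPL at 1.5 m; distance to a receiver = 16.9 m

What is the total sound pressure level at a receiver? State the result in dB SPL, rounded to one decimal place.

71.1 dB SPL

Propagate each source to the receiver with L = L_ref − 20·log₁₀(r/r_ref), then add intensities.
refrigeration condenser: 82.6 − 20·log₁₀(14.2/1.5) = 82.6 − 19.52 = 63.08 dB SPL.
server rack: 77.6 − 20·log₁₀(4.2/1.5) = 77.6 − 8.94 = 68.66 dB SPL.
fan: 86.6 − 20·log₁₀(16.9/1.5) = 86.6 − 21.04 = 65.56 dB SPL.
Σ 10^(L/10) = 1.297e+07 → L_total = 10·log₁₀(1.297e+07) = 71.13 dB SPL.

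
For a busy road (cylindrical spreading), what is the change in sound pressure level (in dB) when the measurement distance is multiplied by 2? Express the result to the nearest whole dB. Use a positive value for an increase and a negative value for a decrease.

Line-source spreading: ΔL = −10·log₁₀(r₂/r₁).
ΔL = −10·log₁₀(2) = -3.01 dB.

-3 dB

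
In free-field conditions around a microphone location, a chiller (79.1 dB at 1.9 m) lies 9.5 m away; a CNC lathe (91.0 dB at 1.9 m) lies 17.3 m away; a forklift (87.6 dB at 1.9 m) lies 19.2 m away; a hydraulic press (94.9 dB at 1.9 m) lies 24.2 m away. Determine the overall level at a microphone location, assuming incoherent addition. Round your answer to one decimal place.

First find each source's level at the receiver (point-source: −20·log₁₀(r/r_ref)), then combine on an intensity basis.
chiller: 79.1 − 20·log₁₀(9.5/1.9) = 79.1 − 13.98 = 65.12 dB.
CNC lathe: 91.0 − 20·log₁₀(17.3/1.9) = 91.0 − 19.19 = 71.81 dB.
forklift: 87.6 − 20·log₁₀(19.2/1.9) = 87.6 − 20.09 = 67.51 dB.
hydraulic press: 94.9 − 20·log₁₀(24.2/1.9) = 94.9 − 22.10 = 72.80 dB.
Σ 10^(L/10) = 4.312e+07 → L_total = 10·log₁₀(4.312e+07) = 76.35 dB.

76.3 dB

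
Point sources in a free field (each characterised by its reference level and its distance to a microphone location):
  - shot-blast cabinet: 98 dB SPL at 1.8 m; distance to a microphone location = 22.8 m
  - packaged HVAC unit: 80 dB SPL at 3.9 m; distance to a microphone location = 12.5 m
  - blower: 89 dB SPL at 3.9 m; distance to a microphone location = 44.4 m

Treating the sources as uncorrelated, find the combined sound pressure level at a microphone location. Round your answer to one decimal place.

77.4 dB SPL

Propagate each source to the receiver with L = L_ref − 20·log₁₀(r/r_ref), then add intensities.
shot-blast cabinet: 98 − 20·log₁₀(22.8/1.8) = 98 − 22.05 = 75.95 dB SPL.
packaged HVAC unit: 80 − 20·log₁₀(12.5/3.9) = 80 − 10.12 = 69.88 dB SPL.
blower: 89 − 20·log₁₀(44.4/3.9) = 89 − 21.13 = 67.87 dB SPL.
Σ 10^(L/10) = 5.519e+07 → L_total = 10·log₁₀(5.519e+07) = 77.42 dB SPL.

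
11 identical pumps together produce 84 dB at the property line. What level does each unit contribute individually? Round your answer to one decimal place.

73.6 dB

For N identical incoherent sources L_total = L₁ + 10·log₁₀ N, so L₁ = 84 − 10·log₁₀(11) = 84 − 10.414.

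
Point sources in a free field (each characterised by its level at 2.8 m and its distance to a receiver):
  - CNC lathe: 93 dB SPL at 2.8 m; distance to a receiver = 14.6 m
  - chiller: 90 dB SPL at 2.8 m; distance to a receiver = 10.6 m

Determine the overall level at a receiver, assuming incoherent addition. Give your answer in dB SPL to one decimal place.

Propagate each source to the receiver with L = L_ref − 20·log₁₀(r/r_ref), then add intensities.
CNC lathe: 93 − 20·log₁₀(14.6/2.8) = 93 − 14.34 = 78.66 dB SPL.
chiller: 90 − 20·log₁₀(10.6/2.8) = 90 − 11.56 = 78.44 dB SPL.
Σ 10^(L/10) = 1.432e+08 → L_total = 10·log₁₀(1.432e+08) = 81.56 dB SPL.

81.6 dB SPL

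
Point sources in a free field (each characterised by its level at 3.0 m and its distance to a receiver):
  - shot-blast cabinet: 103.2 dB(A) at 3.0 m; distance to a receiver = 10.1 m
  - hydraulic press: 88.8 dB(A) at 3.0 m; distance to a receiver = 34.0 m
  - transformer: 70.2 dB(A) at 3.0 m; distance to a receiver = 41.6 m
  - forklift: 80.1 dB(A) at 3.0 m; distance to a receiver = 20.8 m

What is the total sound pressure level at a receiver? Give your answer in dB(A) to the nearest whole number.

93 dB(A)

First find each source's level at the receiver (point-source: −20·log₁₀(r/r_ref)), then combine on an intensity basis.
shot-blast cabinet: 103.2 − 20·log₁₀(10.1/3.0) = 103.2 − 10.54 = 92.66 dB(A).
hydraulic press: 88.8 − 20·log₁₀(34.0/3.0) = 88.8 − 21.09 = 67.71 dB(A).
transformer: 70.2 − 20·log₁₀(41.6/3.0) = 70.2 − 22.84 = 47.36 dB(A).
forklift: 80.1 − 20·log₁₀(20.8/3.0) = 80.1 − 16.82 = 63.28 dB(A).
Σ 10^(L/10) = 1.851e+09 → L_total = 10·log₁₀(1.851e+09) = 92.68 dB(A).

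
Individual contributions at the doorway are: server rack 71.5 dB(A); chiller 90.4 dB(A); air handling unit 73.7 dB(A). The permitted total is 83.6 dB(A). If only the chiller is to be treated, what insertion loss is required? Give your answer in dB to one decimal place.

Everything except the chiller sums to 10^(71.5/10) + 10^(73.7/10) = 3.757e+07 in linear terms, 75.75 dB(A).
To meet 83.6 dB(A) overall, the treated chiller may contribute at most 10^(83.6/10) − 3.757e+07 = 1.915e+08, i.e. 82.82 dB(A).
So the chiller must be reduced from 90.4 to 82.82 dB(A): IL = 7.58 dB.

7.6 dB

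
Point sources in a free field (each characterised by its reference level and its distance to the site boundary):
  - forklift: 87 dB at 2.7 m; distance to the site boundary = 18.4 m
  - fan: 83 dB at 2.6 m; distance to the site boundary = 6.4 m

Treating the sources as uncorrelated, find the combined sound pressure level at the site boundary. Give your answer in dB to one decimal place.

Propagate each source to the receiver with L = L_ref − 20·log₁₀(r/r_ref), then add intensities.
forklift: 87 − 20·log₁₀(18.4/2.7) = 87 − 16.67 = 70.33 dB.
fan: 83 − 20·log₁₀(6.4/2.6) = 83 − 7.82 = 75.18 dB.
Σ 10^(L/10) = 4.372e+07 → L_total = 10·log₁₀(4.372e+07) = 76.41 dB.

76.4 dB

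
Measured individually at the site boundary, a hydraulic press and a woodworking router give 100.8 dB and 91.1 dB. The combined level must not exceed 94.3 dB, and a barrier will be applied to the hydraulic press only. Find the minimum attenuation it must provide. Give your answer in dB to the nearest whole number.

Fixed contribution from the other source: Σ 10^(L/10) = 10^(91.1/10) = 1.288e+09 (91.10 dB).
The limit corresponds to 10^(94.3/10) = 2.692e+09; subtracting the fixed part leaves 1.403e+09 for the hydraulic press, i.e. 91.47 dB.
So the hydraulic press must be reduced from 100.8 to 91.47 dB: IL = 9.33 dB.

9 dB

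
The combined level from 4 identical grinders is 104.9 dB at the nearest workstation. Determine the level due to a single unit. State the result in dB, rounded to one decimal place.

For N identical incoherent sources L_total = L₁ + 10·log₁₀ N, so L₁ = 104.9 − 10·log₁₀(4) = 104.9 − 6.021.

98.9 dB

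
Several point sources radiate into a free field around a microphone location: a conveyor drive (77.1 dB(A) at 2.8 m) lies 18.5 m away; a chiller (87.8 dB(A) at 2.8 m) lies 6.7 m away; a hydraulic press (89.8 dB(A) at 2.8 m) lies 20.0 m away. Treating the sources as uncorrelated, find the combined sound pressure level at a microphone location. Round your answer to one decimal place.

81.0 dB(A)

Propagate each source to the receiver with L = L_ref − 20·log₁₀(r/r_ref), then add intensities.
conveyor drive: 77.1 − 20·log₁₀(18.5/2.8) = 77.1 − 16.40 = 60.70 dB(A).
chiller: 87.8 − 20·log₁₀(6.7/2.8) = 87.8 − 7.58 = 80.22 dB(A).
hydraulic press: 89.8 − 20·log₁₀(20.0/2.8) = 89.8 − 17.08 = 72.72 dB(A).
Σ 10^(L/10) = 1.251e+08 → L_total = 10·log₁₀(1.251e+08) = 80.97 dB(A).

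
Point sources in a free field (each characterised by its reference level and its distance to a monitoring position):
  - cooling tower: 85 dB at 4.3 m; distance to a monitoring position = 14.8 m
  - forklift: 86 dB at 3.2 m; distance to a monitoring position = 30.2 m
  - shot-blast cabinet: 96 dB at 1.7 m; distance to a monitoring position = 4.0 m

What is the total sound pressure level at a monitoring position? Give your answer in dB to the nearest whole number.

89 dB

Propagate each source to the receiver with L = L_ref − 20·log₁₀(r/r_ref), then add intensities.
cooling tower: 85 − 20·log₁₀(14.8/4.3) = 85 − 10.74 = 74.26 dB.
forklift: 86 − 20·log₁₀(30.2/3.2) = 86 − 19.50 = 66.50 dB.
shot-blast cabinet: 96 − 20·log₁₀(4.0/1.7) = 96 − 7.43 = 88.57 dB.
Σ 10^(L/10) = 7.502e+08 → L_total = 10·log₁₀(7.502e+08) = 88.75 dB.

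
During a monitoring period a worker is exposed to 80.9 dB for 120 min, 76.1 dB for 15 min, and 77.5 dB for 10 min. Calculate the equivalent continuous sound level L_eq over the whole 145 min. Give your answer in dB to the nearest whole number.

L_eq = 10·log₁₀[(1/T)·Σ tᵢ·10^(Lᵢ/10)] with T = 145 min.
Σ tᵢ·10^(Lᵢ/10) = 120·10^(80.9/10) + 15·10^(76.1/10) + 10·10^(77.5/10) = 1.594e+10.
L_eq = 10·log₁₀(1.594e+10/145) = 80.41 dB.

80 dB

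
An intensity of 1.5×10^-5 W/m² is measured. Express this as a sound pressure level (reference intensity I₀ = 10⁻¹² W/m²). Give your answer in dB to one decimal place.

Dividing by I₀ shifts the exponent by 12: I/I₀ = 1.5×10^7.
L = 10·(0.1761 + 7) = 71.76 dB.

71.8 dB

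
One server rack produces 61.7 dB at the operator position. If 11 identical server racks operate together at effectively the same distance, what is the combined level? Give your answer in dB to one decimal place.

With 11 equal, uncorrelated contributions the intensity is 11× that of one unit, giving a rise of 10·log₁₀ 11.
L_total = 61.7 + 10·log₁₀(11) = 61.7 + 10.414 = 72.11 dB.

72.1 dB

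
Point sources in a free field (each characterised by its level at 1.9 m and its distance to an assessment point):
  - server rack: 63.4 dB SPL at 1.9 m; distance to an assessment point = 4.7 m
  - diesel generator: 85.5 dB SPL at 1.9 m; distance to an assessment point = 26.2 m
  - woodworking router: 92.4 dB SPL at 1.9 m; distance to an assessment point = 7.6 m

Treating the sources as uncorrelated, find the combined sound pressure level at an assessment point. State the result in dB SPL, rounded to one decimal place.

80.4 dB SPL

Propagate each source to the receiver with L = L_ref − 20·log₁₀(r/r_ref), then add intensities.
server rack: 63.4 − 20·log₁₀(4.7/1.9) = 63.4 − 7.87 = 55.53 dB SPL.
diesel generator: 85.5 − 20·log₁₀(26.2/1.9) = 85.5 − 22.79 = 62.71 dB SPL.
woodworking router: 92.4 − 20·log₁₀(7.6/1.9) = 92.4 − 12.04 = 80.36 dB SPL.
Σ 10^(L/10) = 1.108e+08 → L_total = 10·log₁₀(1.108e+08) = 80.45 dB SPL.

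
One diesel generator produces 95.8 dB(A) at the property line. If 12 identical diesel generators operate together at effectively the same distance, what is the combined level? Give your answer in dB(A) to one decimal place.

L_total = L₁ + 10·log₁₀ N for N identical incoherent sources.
L_total = 95.8 + 10·log₁₀(12) = 95.8 + 10.792 = 106.59 dB(A).

106.6 dB(A)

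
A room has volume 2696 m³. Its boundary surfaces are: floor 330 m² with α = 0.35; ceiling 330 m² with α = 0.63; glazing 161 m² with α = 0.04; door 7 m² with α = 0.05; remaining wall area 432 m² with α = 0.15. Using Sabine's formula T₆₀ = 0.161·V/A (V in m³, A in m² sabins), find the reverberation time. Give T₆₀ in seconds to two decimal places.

Summing Sᵢαᵢ: 330·0.35 + 330·0.63 + 161·0.04 + 7·0.05 + 432·0.15 = 394.99 m².
T₆₀ = 0.161·V/A = 0.161·2696/394.99 = 1.099 s.

1.10 s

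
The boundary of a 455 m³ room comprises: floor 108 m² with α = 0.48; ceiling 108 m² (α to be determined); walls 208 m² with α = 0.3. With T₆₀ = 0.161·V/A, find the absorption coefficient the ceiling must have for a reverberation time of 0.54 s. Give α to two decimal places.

A = 0.161·V/T₆₀ = 0.161·455/0.54 = 135.66 m² sabins.
Absorption from the other surfaces = 108·0.48 + 208·0.3 = 114.24 m², so the ceiling must supply 21.42 m² over 108 m².
α = 21.42/108 = 0.198.

0.20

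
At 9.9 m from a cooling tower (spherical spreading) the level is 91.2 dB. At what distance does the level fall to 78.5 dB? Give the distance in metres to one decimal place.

The 12.7 dB drop corresponds to a distance ratio of 10^(12.7/20) for a point source.
r₂ = 9.9·10^((91.2−78.5)/20) = 9.9·10^(12.7/20) = 42.72 m.

42.7 m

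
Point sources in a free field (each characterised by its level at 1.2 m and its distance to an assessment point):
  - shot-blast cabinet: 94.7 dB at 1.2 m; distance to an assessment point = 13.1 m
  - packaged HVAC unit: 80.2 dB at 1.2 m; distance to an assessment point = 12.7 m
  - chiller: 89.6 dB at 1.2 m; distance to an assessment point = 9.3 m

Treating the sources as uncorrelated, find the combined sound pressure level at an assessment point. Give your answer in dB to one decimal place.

76.1 dB

First find each source's level at the receiver (point-source: −20·log₁₀(r/r_ref)), then combine on an intensity basis.
shot-blast cabinet: 94.7 − 20·log₁₀(13.1/1.2) = 94.7 − 20.76 = 73.94 dB.
packaged HVAC unit: 80.2 − 20·log₁₀(12.7/1.2) = 80.2 − 20.49 = 59.71 dB.
chiller: 89.6 − 20·log₁₀(9.3/1.2) = 89.6 − 17.79 = 71.81 dB.
Σ 10^(L/10) = 4.088e+07 → L_total = 10·log₁₀(4.088e+07) = 76.12 dB.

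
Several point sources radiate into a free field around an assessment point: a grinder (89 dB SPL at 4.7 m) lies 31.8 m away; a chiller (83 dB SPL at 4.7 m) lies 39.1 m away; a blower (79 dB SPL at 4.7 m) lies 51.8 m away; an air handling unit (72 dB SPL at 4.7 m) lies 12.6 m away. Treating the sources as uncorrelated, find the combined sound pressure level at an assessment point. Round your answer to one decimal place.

73.6 dB SPL

First find each source's level at the receiver (point-source: −20·log₁₀(r/r_ref)), then combine on an intensity basis.
grinder: 89 − 20·log₁₀(31.8/4.7) = 89 − 16.61 = 72.39 dB SPL.
chiller: 83 − 20·log₁₀(39.1/4.7) = 83 − 18.40 = 64.60 dB SPL.
blower: 79 − 20·log₁₀(51.8/4.7) = 79 − 20.84 = 58.16 dB SPL.
air handling unit: 72 − 20·log₁₀(12.6/4.7) = 72 − 8.57 = 63.43 dB SPL.
Σ 10^(L/10) = 2.309e+07 → L_total = 10·log₁₀(2.309e+07) = 73.63 dB SPL.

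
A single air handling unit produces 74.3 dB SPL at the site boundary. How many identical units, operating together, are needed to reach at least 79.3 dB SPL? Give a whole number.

Need L₁ + 10·log₁₀ N ≥ 79.3, i.e. log₁₀ N ≥ 0.50.
N ≥ 10^(5.0/10) = 3.162, so N = 4.

4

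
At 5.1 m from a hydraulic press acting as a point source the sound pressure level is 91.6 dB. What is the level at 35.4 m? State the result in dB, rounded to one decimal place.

74.8 dB

Point-source attenuation: ΔL = 20·log₁₀(r₂/r₁) = 20·log₁₀(35.4/5.1) = 16.829 dB.
L₂ = 91.6 − 20·log₁₀(35.4/5.1) = 91.6 − 16.829 = 74.77 dB.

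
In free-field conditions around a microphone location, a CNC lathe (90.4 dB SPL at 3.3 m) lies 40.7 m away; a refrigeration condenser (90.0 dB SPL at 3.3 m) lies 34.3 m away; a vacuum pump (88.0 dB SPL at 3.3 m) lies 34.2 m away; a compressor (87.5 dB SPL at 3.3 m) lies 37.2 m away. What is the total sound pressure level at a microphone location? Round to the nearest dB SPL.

Propagate each source to the receiver with L = L_ref − 20·log₁₀(r/r_ref), then add intensities.
CNC lathe: 90.4 − 20·log₁₀(40.7/3.3) = 90.4 − 21.82 = 68.58 dB SPL.
refrigeration condenser: 90.0 − 20·log₁₀(34.3/3.3) = 90.0 − 20.34 = 69.66 dB SPL.
vacuum pump: 88.0 − 20·log₁₀(34.2/3.3) = 88.0 − 20.31 = 67.69 dB SPL.
compressor: 87.5 − 20·log₁₀(37.2/3.3) = 87.5 − 21.04 = 66.46 dB SPL.
Σ 10^(L/10) = 2.676e+07 → L_total = 10·log₁₀(2.676e+07) = 74.28 dB SPL.

74 dB SPL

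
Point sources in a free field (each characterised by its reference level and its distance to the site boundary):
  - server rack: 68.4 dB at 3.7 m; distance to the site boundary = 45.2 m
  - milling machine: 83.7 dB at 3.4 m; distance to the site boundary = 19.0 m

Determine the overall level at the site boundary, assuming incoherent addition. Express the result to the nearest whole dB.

Propagate each source to the receiver with L = L_ref − 20·log₁₀(r/r_ref), then add intensities.
server rack: 68.4 − 20·log₁₀(45.2/3.7) = 68.4 − 21.74 = 46.66 dB.
milling machine: 83.7 − 20·log₁₀(19.0/3.4) = 83.7 − 14.95 = 68.75 dB.
Σ 10^(L/10) = 7.553e+06 → L_total = 10·log₁₀(7.553e+06) = 68.78 dB.

69 dB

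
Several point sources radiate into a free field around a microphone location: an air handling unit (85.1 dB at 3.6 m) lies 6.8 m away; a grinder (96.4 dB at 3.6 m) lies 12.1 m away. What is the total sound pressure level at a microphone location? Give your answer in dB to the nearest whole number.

First find each source's level at the receiver (point-source: −20·log₁₀(r/r_ref)), then combine on an intensity basis.
air handling unit: 85.1 − 20·log₁₀(6.8/3.6) = 85.1 − 5.52 = 79.58 dB.
grinder: 96.4 − 20·log₁₀(12.1/3.6) = 96.4 − 10.53 = 85.87 dB.
Σ 10^(L/10) = 4.771e+08 → L_total = 10·log₁₀(4.771e+08) = 86.79 dB.

87 dB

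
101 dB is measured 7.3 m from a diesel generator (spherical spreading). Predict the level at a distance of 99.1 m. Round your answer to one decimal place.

78.3 dB

Spherical spreading from a point source gives a 20·log₁₀(r₂/r₁) drop.
L₂ = 101 − 20·log₁₀(99.1/7.3) = 101 − 22.655 = 78.34 dB.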